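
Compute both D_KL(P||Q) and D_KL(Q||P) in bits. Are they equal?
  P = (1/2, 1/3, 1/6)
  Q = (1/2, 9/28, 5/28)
D_KL(P||Q) = 0.0009, D_KL(Q||P) = 0.0009

KL divergence is not symmetric: D_KL(P||Q) ≠ D_KL(Q||P) in general.

D_KL(P||Q) = 0.0009 bits
D_KL(Q||P) = 0.0009 bits

In this case they happen to be equal (to 4 decimal places).

This asymmetry is why KL divergence is not a true distance metric.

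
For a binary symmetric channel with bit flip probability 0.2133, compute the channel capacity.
0.2523 bits

For a binary symmetric channel (BSC) with error probability p:
Capacity C = 1 - H(p) bits per symbol

where H(p) = -p log₂(p) - (1-p) log₂(1-p) is the binary entropy function.

H(0.2133) = 0.7477 bits
C = 1 - 0.7477 = 0.2523 bits per symbol

This means we can reliably transmit up to 0.2523 bits of information per channel use.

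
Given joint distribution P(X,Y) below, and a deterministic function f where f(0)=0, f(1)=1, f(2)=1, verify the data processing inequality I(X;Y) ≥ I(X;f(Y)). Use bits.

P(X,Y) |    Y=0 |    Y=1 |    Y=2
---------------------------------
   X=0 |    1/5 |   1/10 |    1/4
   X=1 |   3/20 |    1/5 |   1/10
I(X;Y) = 0.0704, I(X;f(Y)) = 0.0007, inequality holds: 0.0704 ≥ 0.0007

Data Processing Inequality: For any Markov chain X → Y → Z, we have I(X;Y) ≥ I(X;Z).

Here Z = f(Y) is a deterministic function of Y, forming X → Y → Z.

Original I(X;Y) = 0.0704 bits

After applying f:
P(X,Z) where Z=f(Y):
- P(X,Z=0) = P(X,Y=0)
- P(X,Z=1) = P(X,Y=1) + P(X,Y=2)

I(X;Z) = I(X;f(Y)) = 0.0007 bits

Verification: 0.0704 ≥ 0.0007 ✓

Information cannot be created by processing; the function f can only lose information about X.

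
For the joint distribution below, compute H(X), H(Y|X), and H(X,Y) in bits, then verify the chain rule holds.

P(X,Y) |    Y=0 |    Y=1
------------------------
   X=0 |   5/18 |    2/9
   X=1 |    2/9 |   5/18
H(X,Y) = 1.9911, H(X) = 1.0000, H(Y|X) = 0.9911 (all in bits)

Chain rule: H(X,Y) = H(X) + H(Y|X)

Left side — joint entropy directly:
H(X,Y) = -Σ p(x,y) log p(x,y) = 1.9911 bits

Right side — compute H(Y|X) from the conditional distributions:
P(X) = (1/2, 1/2), so H(X) = 1.0000 bits
H(Y|X) = Σ_x P(X=x) · H(Y|X=x):
  P(Y|X=0) = (5/9, 4/9), H(Y|X=0) = 0.9911, weight P(X=0) = 1/2
  P(Y|X=1) = (4/9, 5/9), H(Y|X=1) = 0.9911, weight P(X=1) = 1/2
H(Y|X) = 0.9911 bits

H(X) + H(Y|X) = 1.0000 + 0.9911 = 1.9911 bits

Both sides equal 1.9911 bits. ✓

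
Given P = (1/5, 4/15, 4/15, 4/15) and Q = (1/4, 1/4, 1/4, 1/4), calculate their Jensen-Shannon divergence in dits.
0.0008 dits

Jensen-Shannon divergence is:
JSD(P||Q) = 0.5 × D_KL(P||M) + 0.5 × D_KL(Q||M)
where M = 0.5 × (P + Q) is the mixture distribution.

M = 0.5 × (1/5, 4/15, 4/15, 4/15) + 0.5 × (1/4, 1/4, 1/4, 1/4) = (9/40, 0.258333, 0.258333, 0.258333)

D_KL(P||M) = 0.0008 dits
D_KL(Q||M) = 0.0008 dits

JSD(P||Q) = 0.5 × 0.0008 + 0.5 × 0.0008 = 0.0008 dits

Unlike KL divergence, JSD is symmetric and bounded: 0 ≤ JSD ≤ log(2).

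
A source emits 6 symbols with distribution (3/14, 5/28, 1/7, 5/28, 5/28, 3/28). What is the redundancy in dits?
0.0093 dits

Redundancy measures how far a source is from maximum entropy:
R = H_max - H(X)

Maximum entropy for 6 symbols: H_max = log_10(6) = 0.7782 dits
Actual entropy: H(X) = 0.7688 dits
Redundancy: R = 0.7782 - 0.7688 = 0.0093 dits

This redundancy represents potential for compression: the source could be compressed by 0.0093 dits per symbol.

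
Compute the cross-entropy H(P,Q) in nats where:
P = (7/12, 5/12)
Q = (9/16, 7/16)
0.6801 nats

Cross-entropy: H(P,Q) = -Σ p(x) log q(x)

Alternatively: H(P,Q) = H(P) + D_KL(P||Q)
H(P) = 0.6792 nats
D_KL(P||Q) = 0.0009 nats

H(P,Q) = 0.6792 + 0.0009 = 0.6801 nats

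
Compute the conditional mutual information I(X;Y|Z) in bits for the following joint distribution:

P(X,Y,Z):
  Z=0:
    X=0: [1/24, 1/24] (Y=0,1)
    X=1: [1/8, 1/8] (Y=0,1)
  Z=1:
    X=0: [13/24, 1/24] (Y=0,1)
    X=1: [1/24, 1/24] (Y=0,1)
0.0625 bits

Conditional mutual information: I(X;Y|Z) = H(X|Z) + H(Y|Z) - H(X,Y|Z)

H(Z) = 0.9183
H(X,Z) = 1.5511 → H(X|Z) = 0.6328
H(Y,Z) = 1.6140 → H(Y|Z) = 0.6957
H(X,Y,Z) = 2.1843 → H(X,Y|Z) = 1.2660

I(X;Y|Z) = 0.6328 + 0.6957 - 1.2660 = 0.0625 bits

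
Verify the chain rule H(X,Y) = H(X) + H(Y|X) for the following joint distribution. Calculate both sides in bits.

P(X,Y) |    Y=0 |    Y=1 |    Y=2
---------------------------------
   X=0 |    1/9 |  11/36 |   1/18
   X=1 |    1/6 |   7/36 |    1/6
H(X,Y) = 2.4276, H(X) = 0.9978, H(Y|X) = 1.4298 (all in bits)

Chain rule: H(X,Y) = H(X) + H(Y|X)

Left side — joint entropy directly:
H(X,Y) = -Σ p(x,y) log p(x,y) = 2.4276 bits

Right side — compute H(Y|X) from the conditional distributions:
P(X) = (17/36, 19/36), so H(X) = 0.9978 bits
H(Y|X) = Σ_x P(X=x) · H(Y|X=x):
  P(Y|X=0) = (4/17, 11/17, 2/17), H(Y|X=0) = 1.2608, weight P(X=0) = 17/36
  P(Y|X=1) = (6/19, 7/19, 6/19), H(Y|X=1) = 1.5810, weight P(X=1) = 19/36
H(Y|X) = 1.4298 bits

H(X) + H(Y|X) = 0.9978 + 1.4298 = 2.4276 bits

Both sides equal 2.4276 bits. ✓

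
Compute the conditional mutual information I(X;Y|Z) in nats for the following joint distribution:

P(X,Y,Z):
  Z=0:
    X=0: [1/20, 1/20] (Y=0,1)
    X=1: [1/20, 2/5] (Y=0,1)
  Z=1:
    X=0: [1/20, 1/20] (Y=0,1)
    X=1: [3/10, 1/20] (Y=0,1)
0.0600 nats

Conditional mutual information: I(X;Y|Z) = H(X|Z) + H(Y|Z) - H(X,Y|Z)

H(Z) = 0.6881
H(X,Z) = 1.1873 → H(X|Z) = 0.4991
H(Y,Z) = 1.1873 → H(Y|Z) = 0.4991
H(X,Y,Z) = 1.6264 → H(X,Y|Z) = 0.9383

I(X;Y|Z) = 0.4991 + 0.4991 - 0.9383 = 0.0600 nats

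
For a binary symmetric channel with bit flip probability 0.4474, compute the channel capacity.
0.0080 bits

For a binary symmetric channel (BSC) with error probability p:
Capacity C = 1 - H(p) bits per symbol

where H(p) = -p log₂(p) - (1-p) log₂(1-p) is the binary entropy function.

H(0.4474) = 0.9920 bits
C = 1 - 0.9920 = 0.0080 bits per symbol

This means we can reliably transmit up to 0.0080 bits of information per channel use.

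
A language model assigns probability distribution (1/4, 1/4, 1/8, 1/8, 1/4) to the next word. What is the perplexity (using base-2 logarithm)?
4.7568

Perplexity is 2^H (or exp(H) for natural log).

First, H = -Σ p log p = 2.2500 bits
Perplexity = 2^2.2500 = 4.7568

Interpretation: The model's uncertainty is equivalent to choosing uniformly among 4.8 options.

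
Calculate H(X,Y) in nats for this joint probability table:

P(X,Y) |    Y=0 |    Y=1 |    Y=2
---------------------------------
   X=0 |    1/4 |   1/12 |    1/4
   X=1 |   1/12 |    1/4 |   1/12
1.6609 nats

Joint entropy is H(X,Y) = -Σ_{x,y} p(x,y) log p(x,y).

Summing over all non-zero entries:
H(X,Y) = -[1/4·log_e(1/4) + 1/12·log_e(1/12) + 1/4·log_e(1/4) + 1/12·log_e(1/12) + 1/4·log_e(1/4) + 1/12·log_e(1/12)]
H(X,Y) = 1.6609 nats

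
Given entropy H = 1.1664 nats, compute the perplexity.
3.2104

Perplexity is e^H (or exp(H) for natural log).

H = 1.1664 nats
Perplexity = e^1.1664 = 3.2104

Interpretation: The model's uncertainty is equivalent to choosing uniformly among 3.2 options.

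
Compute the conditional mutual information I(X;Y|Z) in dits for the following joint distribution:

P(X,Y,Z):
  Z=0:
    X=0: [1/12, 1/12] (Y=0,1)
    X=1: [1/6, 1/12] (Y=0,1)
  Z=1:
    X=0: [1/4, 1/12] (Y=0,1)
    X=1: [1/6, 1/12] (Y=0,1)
0.0036 dits

Conditional mutual information: I(X;Y|Z) = H(X|Z) + H(Y|Z) - H(X,Y|Z)

H(Z) = 0.2950
H(X,Z) = 0.5898 → H(X|Z) = 0.2948
H(Y,Z) = 0.5683 → H(Y|Z) = 0.2734
H(X,Y,Z) = 0.8596 → H(X,Y|Z) = 0.5646

I(X;Y|Z) = 0.2948 + 0.2734 - 0.5646 = 0.0036 dits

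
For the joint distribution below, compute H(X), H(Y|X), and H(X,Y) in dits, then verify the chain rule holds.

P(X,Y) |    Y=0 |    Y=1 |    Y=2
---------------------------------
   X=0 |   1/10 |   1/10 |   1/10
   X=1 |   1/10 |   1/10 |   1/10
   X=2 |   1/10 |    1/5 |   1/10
H(X,Y) = 0.9398, H(X) = 0.4729, H(Y|X) = 0.4669 (all in dits)

Chain rule: H(X,Y) = H(X) + H(Y|X)

Left side — joint entropy directly:
H(X,Y) = -Σ p(x,y) log p(x,y) = 0.9398 dits

Right side — compute H(Y|X) from the conditional distributions:
P(X) = (3/10, 3/10, 2/5), so H(X) = 0.4729 dits
H(Y|X) = Σ_x P(X=x) · H(Y|X=x):
  P(Y|X=0) = (1/3, 1/3, 1/3), H(Y|X=0) = 0.4771, weight P(X=0) = 3/10
  P(Y|X=1) = (1/3, 1/3, 1/3), H(Y|X=1) = 0.4771, weight P(X=1) = 3/10
  P(Y|X=2) = (1/4, 1/2, 1/4), H(Y|X=2) = 0.4515, weight P(X=2) = 2/5
H(Y|X) = 0.4669 dits

H(X) + H(Y|X) = 0.4729 + 0.4669 = 0.9398 dits

Both sides equal 0.9398 dits. ✓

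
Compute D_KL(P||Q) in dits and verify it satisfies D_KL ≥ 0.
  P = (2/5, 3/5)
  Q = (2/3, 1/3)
0.0644 dits

KL divergence satisfies the Gibbs inequality: D_KL(P||Q) ≥ 0 for all distributions P, Q.

D_KL(P||Q) = Σ p(x) log(p(x)/q(x))
Term by term:
  x=0: 2/5 × log_10[(2/5)/(2/3)] = -0.0887
  x=1: 3/5 × log_10[(3/5)/(1/3)] = 0.1532
D_KL(P||Q) = 0.0644 dits

D_KL(P||Q) = 0.0644 ≥ 0 ✓

This non-negativity is a fundamental property: relative entropy cannot be negative because it measures how different Q is from P.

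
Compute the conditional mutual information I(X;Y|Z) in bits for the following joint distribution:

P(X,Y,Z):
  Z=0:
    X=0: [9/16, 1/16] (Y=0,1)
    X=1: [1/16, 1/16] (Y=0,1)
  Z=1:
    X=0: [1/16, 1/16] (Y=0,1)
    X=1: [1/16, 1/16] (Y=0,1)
0.0694 bits

Conditional mutual information: I(X;Y|Z) = H(X|Z) + H(Y|Z) - H(X,Y|Z)

H(Z) = 0.8113
H(X,Z) = 1.5488 → H(X|Z) = 0.7375
H(Y,Z) = 1.5488 → H(Y|Z) = 0.7375
H(X,Y,Z) = 2.2169 → H(X,Y|Z) = 1.4056

I(X;Y|Z) = 0.7375 + 0.7375 - 1.4056 = 0.0694 bits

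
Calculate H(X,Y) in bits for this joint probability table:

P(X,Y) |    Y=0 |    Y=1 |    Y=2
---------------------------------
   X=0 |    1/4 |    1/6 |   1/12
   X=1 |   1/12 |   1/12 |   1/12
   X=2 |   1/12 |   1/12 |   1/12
3.0221 bits

Joint entropy is H(X,Y) = -Σ_{x,y} p(x,y) log p(x,y).

Summing over all non-zero entries:
H(X,Y) = -[1/4·log_2(1/4) + 1/6·log_2(1/6) + 1/12·log_2(1/12) + 1/12·log_2(1/12) + 1/12·log_2(1/12) + 1/12·log_2(1/12) + 1/12·log_2(1/12) + 1/12·log_2(1/12) + 1/12·log_2(1/12)]
H(X,Y) = 3.0221 bits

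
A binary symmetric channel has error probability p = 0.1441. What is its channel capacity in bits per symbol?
0.4051 bits

For a binary symmetric channel (BSC) with error probability p:
Capacity C = 1 - H(p) bits per symbol

where H(p) = -p log₂(p) - (1-p) log₂(1-p) is the binary entropy function.

H(0.1441) = 0.5949 bits
C = 1 - 0.5949 = 0.4051 bits per symbol

This means we can reliably transmit up to 0.4051 bits of information per channel use.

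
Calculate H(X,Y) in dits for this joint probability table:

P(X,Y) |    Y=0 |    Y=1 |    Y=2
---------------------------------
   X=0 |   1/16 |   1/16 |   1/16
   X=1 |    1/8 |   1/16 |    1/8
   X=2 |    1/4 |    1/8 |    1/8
0.9031 dits

Joint entropy is H(X,Y) = -Σ_{x,y} p(x,y) log p(x,y).

Summing over all non-zero entries:
H(X,Y) = -[1/16·log_10(1/16) + 1/16·log_10(1/16) + 1/16·log_10(1/16) + 1/8·log_10(1/8) + 1/16·log_10(1/16) + 1/8·log_10(1/8) + 1/4·log_10(1/4) + 1/8·log_10(1/8) + 1/8·log_10(1/8)]
H(X,Y) = 0.9031 dits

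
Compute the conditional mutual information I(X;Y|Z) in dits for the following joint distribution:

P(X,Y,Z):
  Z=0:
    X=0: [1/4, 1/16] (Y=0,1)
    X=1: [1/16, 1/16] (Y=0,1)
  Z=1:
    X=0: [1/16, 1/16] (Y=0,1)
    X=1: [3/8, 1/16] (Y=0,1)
0.0220 dits

Conditional mutual information: I(X;Y|Z) = H(X|Z) + H(Y|Z) - H(X,Y|Z)

H(Z) = 0.2976
H(X,Z) = 0.5407 → H(X|Z) = 0.2431
H(Y,Z) = 0.5407 → H(Y|Z) = 0.2431
H(X,Y,Z) = 0.7618 → H(X,Y|Z) = 0.4642

I(X;Y|Z) = 0.2431 + 0.2431 - 0.4642 = 0.0220 dits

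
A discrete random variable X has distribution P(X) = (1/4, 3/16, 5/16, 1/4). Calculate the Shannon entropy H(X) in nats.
1.3705 nats

Shannon entropy is H(X) = -Σ p(x) log p(x).

For P = (1/4, 3/16, 5/16, 1/4):
H = -1/4 × log_e(1/4) -3/16 × log_e(3/16) -5/16 × log_e(5/16) -1/4 × log_e(1/4)
H = 1.3705 nats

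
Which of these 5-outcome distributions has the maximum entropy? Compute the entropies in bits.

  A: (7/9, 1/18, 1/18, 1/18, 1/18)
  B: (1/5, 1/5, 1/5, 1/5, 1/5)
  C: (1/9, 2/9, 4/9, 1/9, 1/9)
B

For a discrete distribution over n outcomes, entropy is maximized by the uniform distribution.

Computing entropies:
H(A) = 1.2086 bits
H(B) = 2.3219 bits
H(C) = 2.0588 bits

The uniform distribution (where all probabilities equal 1/5) achieves the maximum entropy of log_2(5) = 2.3219 bits.

Distribution B has the highest entropy.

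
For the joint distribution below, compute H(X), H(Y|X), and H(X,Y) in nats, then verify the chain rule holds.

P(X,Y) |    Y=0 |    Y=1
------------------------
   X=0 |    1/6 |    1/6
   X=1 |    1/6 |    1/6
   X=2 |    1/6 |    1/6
H(X,Y) = 1.7918, H(X) = 1.0986, H(Y|X) = 0.6931 (all in nats)

Chain rule: H(X,Y) = H(X) + H(Y|X)

Left side — joint entropy directly:
H(X,Y) = -Σ p(x,y) log p(x,y) = 1.7918 nats

Right side — compute H(Y|X) from the conditional distributions:
P(X) = (1/3, 1/3, 1/3), so H(X) = 1.0986 nats
H(Y|X) = Σ_x P(X=x) · H(Y|X=x):
  P(Y|X=0) = (1/2, 1/2), H(Y|X=0) = 0.6931, weight P(X=0) = 1/3
  P(Y|X=1) = (1/2, 1/2), H(Y|X=1) = 0.6931, weight P(X=1) = 1/3
  P(Y|X=2) = (1/2, 1/2), H(Y|X=2) = 0.6931, weight P(X=2) = 1/3
H(Y|X) = 0.6931 nats

H(X) + H(Y|X) = 1.0986 + 0.6931 = 1.7918 nats

Both sides equal 1.7918 nats. ✓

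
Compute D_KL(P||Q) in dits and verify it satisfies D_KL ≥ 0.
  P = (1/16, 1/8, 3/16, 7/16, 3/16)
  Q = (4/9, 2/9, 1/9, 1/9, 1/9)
0.2611 dits

KL divergence satisfies the Gibbs inequality: D_KL(P||Q) ≥ 0 for all distributions P, Q.

D_KL(P||Q) = Σ p(x) log(p(x)/q(x))
Term by term:
  x=0: 1/16 × log_10[(1/16)/(4/9)] = -0.0532
  x=1: 1/8 × log_10[(1/8)/(2/9)] = -0.0312
  x=2: 3/16 × log_10[(3/16)/(1/9)] = 0.0426
  x=3: 7/16 × log_10[(7/16)/(1/9)] = 0.2604
  x=4: 3/16 × log_10[(3/16)/(1/9)] = 0.0426
D_KL(P||Q) = 0.2611 dits

D_KL(P||Q) = 0.2611 ≥ 0 ✓

This non-negativity is a fundamental property: relative entropy cannot be negative because it measures how different Q is from P.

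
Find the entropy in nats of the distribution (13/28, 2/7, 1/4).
1.0607 nats

Shannon entropy is H(X) = -Σ p(x) log p(x).

For P = (13/28, 2/7, 1/4):
H = -13/28 × log_e(13/28) -2/7 × log_e(2/7) -1/4 × log_e(1/4)
H = 1.0607 nats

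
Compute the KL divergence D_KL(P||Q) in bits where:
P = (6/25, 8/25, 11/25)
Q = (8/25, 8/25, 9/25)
0.0278 bits

KL divergence: D_KL(P||Q) = Σ p(x) log(p(x)/q(x))

Computing term by term:
  x=0: 6/25 × log_2[(6/25)/(8/25)] = 6/25 × -0.4150 = -0.0996
  x=1: 8/25 × log_2[(8/25)/(8/25)] = 8/25 × 0.0000 = 0.0000
  x=2: 11/25 × log_2[(11/25)/(9/25)] = 11/25 × 0.2895 = 0.1274

D_KL(P||Q) = 0.0278 bits

Note: KL divergence is always non-negative and equals 0 iff P = Q.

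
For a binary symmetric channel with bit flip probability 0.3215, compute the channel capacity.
0.0940 bits

For a binary symmetric channel (BSC) with error probability p:
Capacity C = 1 - H(p) bits per symbol

where H(p) = -p log₂(p) - (1-p) log₂(1-p) is the binary entropy function.

H(0.3215) = 0.9060 bits
C = 1 - 0.9060 = 0.0940 bits per symbol

This means we can reliably transmit up to 0.0940 bits of information per channel use.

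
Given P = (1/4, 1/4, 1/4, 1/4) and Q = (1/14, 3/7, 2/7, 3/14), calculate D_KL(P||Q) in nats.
0.1836 nats

KL divergence: D_KL(P||Q) = Σ p(x) log(p(x)/q(x))

Computing term by term:
  x=0: 1/4 × log_e[(1/4)/(1/14)] = 1/4 × 1.2528 = 0.3132
  x=1: 1/4 × log_e[(1/4)/(3/7)] = 1/4 × -0.5390 = -0.1347
  x=2: 1/4 × log_e[(1/4)/(2/7)] = 1/4 × -0.1335 = -0.0334
  x=3: 1/4 × log_e[(1/4)/(3/14)] = 1/4 × 0.1542 = 0.0385

D_KL(P||Q) = 0.1836 nats

Note: KL divergence is always non-negative and equals 0 iff P = Q.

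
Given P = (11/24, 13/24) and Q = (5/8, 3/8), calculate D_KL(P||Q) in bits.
0.0823 bits

KL divergence: D_KL(P||Q) = Σ p(x) log(p(x)/q(x))

Computing term by term:
  x=0: 11/24 × log_2[(11/24)/(5/8)] = 11/24 × -0.4475 = -0.2051
  x=1: 13/24 × log_2[(13/24)/(3/8)] = 13/24 × 0.5305 = 0.2874

D_KL(P||Q) = 0.0823 bits

Note: KL divergence is always non-negative and equals 0 iff P = Q.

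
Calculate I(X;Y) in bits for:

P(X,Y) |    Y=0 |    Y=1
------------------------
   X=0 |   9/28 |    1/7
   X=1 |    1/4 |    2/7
0.0378 bits

Mutual information: I(X;Y) = H(X) + H(Y) - H(X,Y)

Marginals:
P(X) = (13/28, 15/28), H(X) = 0.9963 bits
P(Y) = (4/7, 3/7), H(Y) = 0.9852 bits

Joint entropy: H(X,Y) = 1.9438 bits

I(X;Y) = 0.9963 + 0.9852 - 1.9438 = 0.0378 bits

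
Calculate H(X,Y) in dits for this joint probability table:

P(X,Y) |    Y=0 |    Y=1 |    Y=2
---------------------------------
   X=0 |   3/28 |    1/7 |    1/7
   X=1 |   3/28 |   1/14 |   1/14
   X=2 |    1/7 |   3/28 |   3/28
0.9416 dits

Joint entropy is H(X,Y) = -Σ_{x,y} p(x,y) log p(x,y).

Summing over all non-zero entries:
H(X,Y) = -[3/28·log_10(3/28) + 1/7·log_10(1/7) + 1/7·log_10(1/7) + 3/28·log_10(3/28) + 1/14·log_10(1/14) + 1/14·log_10(1/14) + 1/7·log_10(1/7) + 3/28·log_10(3/28) + 3/28·log_10(3/28)]
H(X,Y) = 0.9416 dits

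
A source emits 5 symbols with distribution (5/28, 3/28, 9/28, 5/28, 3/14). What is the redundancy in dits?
0.0260 dits

Redundancy measures how far a source is from maximum entropy:
R = H_max - H(X)

Maximum entropy for 5 symbols: H_max = log_10(5) = 0.6990 dits
Actual entropy: H(X) = 0.6729 dits
Redundancy: R = 0.6990 - 0.6729 = 0.0260 dits

This redundancy represents potential for compression: the source could be compressed by 0.0260 dits per symbol.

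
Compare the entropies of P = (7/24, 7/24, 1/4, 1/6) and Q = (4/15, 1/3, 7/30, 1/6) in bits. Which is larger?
P

Computing entropies in bits:
H(P) = 1.9678
H(Q) = 1.9575

Distribution P has higher entropy.

Intuition: The distribution closer to uniform (more spread out) has higher entropy.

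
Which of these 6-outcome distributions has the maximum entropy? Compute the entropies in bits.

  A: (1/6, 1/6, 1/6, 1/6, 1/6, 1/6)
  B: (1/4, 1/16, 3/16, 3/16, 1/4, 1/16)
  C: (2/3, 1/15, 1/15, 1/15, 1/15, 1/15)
A

For a discrete distribution over n outcomes, entropy is maximized by the uniform distribution.

Computing entropies:
H(A) = 2.5850 bits
H(B) = 2.4056 bits
H(C) = 1.6923 bits

The uniform distribution (where all probabilities equal 1/6) achieves the maximum entropy of log_2(6) = 2.5850 bits.

Distribution A has the highest entropy.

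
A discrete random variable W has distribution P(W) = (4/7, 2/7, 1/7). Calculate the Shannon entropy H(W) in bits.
1.3788 bits

Shannon entropy is H(X) = -Σ p(x) log p(x).

For P = (4/7, 2/7, 1/7):
H = -4/7 × log_2(4/7) -2/7 × log_2(2/7) -1/7 × log_2(1/7)
H = 1.3788 bits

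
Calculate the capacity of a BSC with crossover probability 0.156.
0.3753 bits

For a binary symmetric channel (BSC) with error probability p:
Capacity C = 1 - H(p) bits per symbol

where H(p) = -p log₂(p) - (1-p) log₂(1-p) is the binary entropy function.

H(0.156) = 0.6247 bits
C = 1 - 0.6247 = 0.3753 bits per symbol

This means we can reliably transmit up to 0.3753 bits of information per channel use.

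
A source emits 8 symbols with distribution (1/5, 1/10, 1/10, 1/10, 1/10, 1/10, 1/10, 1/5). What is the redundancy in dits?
0.0235 dits

Redundancy measures how far a source is from maximum entropy:
R = H_max - H(X)

Maximum entropy for 8 symbols: H_max = log_10(8) = 0.9031 dits
Actual entropy: H(X) = 0.8796 dits
Redundancy: R = 0.9031 - 0.8796 = 0.0235 dits

This redundancy represents potential for compression: the source could be compressed by 0.0235 dits per symbol.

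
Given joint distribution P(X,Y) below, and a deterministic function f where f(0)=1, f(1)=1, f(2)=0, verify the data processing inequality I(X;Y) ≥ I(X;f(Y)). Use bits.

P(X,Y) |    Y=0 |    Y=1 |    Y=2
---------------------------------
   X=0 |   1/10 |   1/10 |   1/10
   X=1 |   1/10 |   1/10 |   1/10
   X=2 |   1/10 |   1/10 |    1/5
I(X;Y) = 0.0200, I(X;f(Y)) = 0.0200, inequality holds: 0.0200 ≥ 0.0200

Data Processing Inequality: For any Markov chain X → Y → Z, we have I(X;Y) ≥ I(X;Z).

Here Z = f(Y) is a deterministic function of Y, forming X → Y → Z.

Original I(X;Y) = 0.0200 bits

After applying f:
P(X,Z) where Z=f(Y):
- P(X,Z=0) = P(X,Y=2)
- P(X,Z=1) = P(X,Y=0) + P(X,Y=1)

I(X;Z) = I(X;f(Y)) = 0.0200 bits

Verification: 0.0200 ≥ 0.0200 ✓

Information cannot be created by processing; the function f can only lose information about X.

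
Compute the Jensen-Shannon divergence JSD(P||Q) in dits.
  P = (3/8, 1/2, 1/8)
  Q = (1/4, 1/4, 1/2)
0.0381 dits

Jensen-Shannon divergence is:
JSD(P||Q) = 0.5 × D_KL(P||M) + 0.5 × D_KL(Q||M)
where M = 0.5 × (P + Q) is the mixture distribution.

M = 0.5 × (3/8, 1/2, 1/8) + 0.5 × (1/4, 1/4, 1/2) = (5/16, 3/8, 5/16)

D_KL(P||M) = 0.0424 dits
D_KL(Q||M) = 0.0338 dits

JSD(P||Q) = 0.5 × 0.0424 + 0.5 × 0.0338 = 0.0381 dits

Unlike KL divergence, JSD is symmetric and bounded: 0 ≤ JSD ≤ log(2).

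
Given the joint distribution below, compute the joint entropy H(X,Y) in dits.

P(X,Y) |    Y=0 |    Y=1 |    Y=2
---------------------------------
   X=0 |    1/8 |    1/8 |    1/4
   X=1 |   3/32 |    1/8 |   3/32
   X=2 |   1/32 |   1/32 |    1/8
0.8889 dits

Joint entropy is H(X,Y) = -Σ_{x,y} p(x,y) log p(x,y).

Summing over all non-zero entries:
H(X,Y) = -[1/8·log_10(1/8) + 1/8·log_10(1/8) + 1/4·log_10(1/4) + 3/32·log_10(3/32) + 1/8·log_10(1/8) + 3/32·log_10(3/32) + 1/32·log_10(1/32) + 1/32·log_10(1/32) + 1/8·log_10(1/8)]
H(X,Y) = 0.8889 dits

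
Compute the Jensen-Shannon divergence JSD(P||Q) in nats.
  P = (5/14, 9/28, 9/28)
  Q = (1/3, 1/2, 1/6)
0.0225 nats

Jensen-Shannon divergence is:
JSD(P||Q) = 0.5 × D_KL(P||M) + 0.5 × D_KL(Q||M)
where M = 0.5 × (P + Q) is the mixture distribution.

M = 0.5 × (5/14, 9/28, 9/28) + 0.5 × (1/3, 1/2, 1/6) = (0.345238, 0.410714, 0.244048)

D_KL(P||M) = 0.0218 nats
D_KL(Q||M) = 0.0231 nats

JSD(P||Q) = 0.5 × 0.0218 + 0.5 × 0.0231 = 0.0225 nats

Unlike KL divergence, JSD is symmetric and bounded: 0 ≤ JSD ≤ log(2).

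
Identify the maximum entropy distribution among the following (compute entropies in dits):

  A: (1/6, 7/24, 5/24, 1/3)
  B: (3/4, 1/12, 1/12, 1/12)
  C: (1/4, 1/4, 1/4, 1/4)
C

For a discrete distribution over n outcomes, entropy is maximized by the uniform distribution.

Computing entropies:
H(A) = 0.5867 dits
H(B) = 0.3635 dits
H(C) = 0.6021 dits

The uniform distribution (where all probabilities equal 1/4) achieves the maximum entropy of log_10(4) = 0.6021 dits.

Distribution C has the highest entropy.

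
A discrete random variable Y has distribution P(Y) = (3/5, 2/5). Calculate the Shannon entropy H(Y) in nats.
0.6730 nats

Shannon entropy is H(X) = -Σ p(x) log p(x).

For P = (3/5, 2/5):
H = -3/5 × log_e(3/5) -2/5 × log_e(2/5)
H = 0.6730 nats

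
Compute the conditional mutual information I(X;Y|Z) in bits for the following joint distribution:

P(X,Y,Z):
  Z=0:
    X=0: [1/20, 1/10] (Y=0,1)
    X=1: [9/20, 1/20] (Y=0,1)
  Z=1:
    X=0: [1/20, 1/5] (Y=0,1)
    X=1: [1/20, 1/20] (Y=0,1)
0.1559 bits

Conditional mutual information: I(X;Y|Z) = H(X|Z) + H(Y|Z) - H(X,Y|Z)

H(Z) = 0.9341
H(X,Z) = 1.7427 → H(X|Z) = 0.8087
H(Y,Z) = 1.7427 → H(Y|Z) = 0.8087
H(X,Y,Z) = 2.3955 → H(X,Y|Z) = 1.4614

I(X;Y|Z) = 0.8087 + 0.8087 - 1.4614 = 0.1559 bits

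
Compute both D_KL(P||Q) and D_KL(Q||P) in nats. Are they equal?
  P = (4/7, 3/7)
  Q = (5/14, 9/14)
D_KL(P||Q) = 0.0948, D_KL(Q||P) = 0.0928

KL divergence is not symmetric: D_KL(P||Q) ≠ D_KL(Q||P) in general.

D_KL(P||Q) = 0.0948 nats
D_KL(Q||P) = 0.0928 nats

No, they are not equal!

This asymmetry is why KL divergence is not a true distance metric.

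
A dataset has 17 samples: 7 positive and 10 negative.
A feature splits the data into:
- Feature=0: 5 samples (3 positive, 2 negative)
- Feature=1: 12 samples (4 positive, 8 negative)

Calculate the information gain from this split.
0.0436 bits

Information Gain = H(Y) - H(Y|Feature)

Before split:
P(positive) = 7/17 = 0.4118
H(Y) = 0.9774 bits

After split:
Feature=0: H = 0.9710 bits (weight = 5/17)
Feature=1: H = 0.9183 bits (weight = 12/17)
H(Y|Feature) = (5/17)×0.9710 + (12/17)×0.9183 = 0.9338 bits

Information Gain = 0.9774 - 0.9338 = 0.0436 bits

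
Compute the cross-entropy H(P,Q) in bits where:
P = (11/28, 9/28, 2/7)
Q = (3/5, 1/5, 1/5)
1.6993 bits

Cross-entropy: H(P,Q) = -Σ p(x) log q(x)

Alternatively: H(P,Q) = H(P) + D_KL(P||Q)
H(P) = 1.5722 bits
D_KL(P||Q) = 0.1270 bits

H(P,Q) = 1.5722 + 0.1270 = 1.6993 bits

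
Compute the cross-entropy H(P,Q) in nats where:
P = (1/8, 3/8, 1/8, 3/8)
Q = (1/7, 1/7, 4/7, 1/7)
1.7726 nats

Cross-entropy: H(P,Q) = -Σ p(x) log q(x)

Alternatively: H(P,Q) = H(P) + D_KL(P||Q)
H(P) = 1.2555 nats
D_KL(P||Q) = 0.5171 nats

H(P,Q) = 1.2555 + 0.5171 = 1.7726 nats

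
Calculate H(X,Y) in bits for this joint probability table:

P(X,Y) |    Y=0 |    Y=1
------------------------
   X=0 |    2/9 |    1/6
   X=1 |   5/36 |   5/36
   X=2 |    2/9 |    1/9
2.5386 bits

Joint entropy is H(X,Y) = -Σ_{x,y} p(x,y) log p(x,y).

Summing over all non-zero entries:
H(X,Y) = -[2/9·log_2(2/9) + 1/6·log_2(1/6) + 5/36·log_2(5/36) + 5/36·log_2(5/36) + 2/9·log_2(2/9) + 1/9·log_2(1/9)]
H(X,Y) = 2.5386 bits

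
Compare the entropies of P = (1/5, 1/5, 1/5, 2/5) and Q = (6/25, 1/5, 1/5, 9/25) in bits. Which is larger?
Q

Computing entropies in bits:
H(P) = 1.9219
H(Q) = 1.9535

Distribution Q has higher entropy.

Intuition: The distribution closer to uniform (more spread out) has higher entropy.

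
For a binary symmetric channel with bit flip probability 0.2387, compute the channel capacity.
0.2071 bits

For a binary symmetric channel (BSC) with error probability p:
Capacity C = 1 - H(p) bits per symbol

where H(p) = -p log₂(p) - (1-p) log₂(1-p) is the binary entropy function.

H(0.2387) = 0.7929 bits
C = 1 - 0.7929 = 0.2071 bits per symbol

This means we can reliably transmit up to 0.2071 bits of information per channel use.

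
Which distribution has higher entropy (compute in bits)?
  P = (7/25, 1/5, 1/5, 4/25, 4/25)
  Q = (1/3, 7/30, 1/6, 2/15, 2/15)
P

Computing entropies in bits:
H(P) = 2.2890
H(Q) = 2.2242

Distribution P has higher entropy.

Intuition: The distribution closer to uniform (more spread out) has higher entropy.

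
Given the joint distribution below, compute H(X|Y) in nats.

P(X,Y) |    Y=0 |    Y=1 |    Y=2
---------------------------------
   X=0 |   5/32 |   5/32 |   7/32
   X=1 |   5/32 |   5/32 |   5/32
0.6879 nats

Using the chain rule: H(X|Y) = H(X,Y) - H(Y)

First, compute H(X,Y) = 1.7827 nats

Marginal P(Y) = (5/16, 5/16, 3/8)
H(Y) = 1.0948 nats

H(X|Y) = H(X,Y) - H(Y) = 1.7827 - 1.0948 = 0.6879 nats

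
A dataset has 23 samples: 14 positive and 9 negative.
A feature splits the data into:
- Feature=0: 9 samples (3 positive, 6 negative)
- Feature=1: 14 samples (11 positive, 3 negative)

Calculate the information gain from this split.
0.1500 bits

Information Gain = H(Y) - H(Y|Feature)

Before split:
P(positive) = 14/23 = 0.6087
H(Y) = 0.9656 bits

After split:
Feature=0: H = 0.9183 bits (weight = 9/23)
Feature=1: H = 0.7496 bits (weight = 14/23)
H(Y|Feature) = (9/23)×0.9183 + (14/23)×0.7496 = 0.8156 bits

Information Gain = 0.9656 - 0.8156 = 0.1500 bits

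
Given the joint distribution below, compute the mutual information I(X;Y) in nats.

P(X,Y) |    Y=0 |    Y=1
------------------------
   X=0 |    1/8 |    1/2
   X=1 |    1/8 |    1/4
0.0109 nats

Mutual information: I(X;Y) = H(X) + H(Y) - H(X,Y)

Marginals:
P(X) = (5/8, 3/8), H(X) = 0.6616 nats
P(Y) = (1/4, 3/4), H(Y) = 0.5623 nats

Joint entropy: H(X,Y) = 1.2130 nats

I(X;Y) = 0.6616 + 0.5623 - 1.2130 = 0.0109 nats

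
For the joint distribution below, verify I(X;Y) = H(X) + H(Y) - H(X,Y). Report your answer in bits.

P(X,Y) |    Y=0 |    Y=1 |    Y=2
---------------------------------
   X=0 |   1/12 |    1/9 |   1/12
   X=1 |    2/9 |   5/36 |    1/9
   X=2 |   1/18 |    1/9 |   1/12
I(X;Y) = 0.0368 bits

Mutual information has multiple equivalent forms:
- I(X;Y) = H(X) - H(X|Y)
- I(X;Y) = H(Y) - H(Y|X)
- I(X;Y) = H(X) + H(Y) - H(X,Y)

Computing all quantities:
H(X) = 1.5245, H(Y) = 1.5746, H(X,Y) = 3.0623
H(X|Y) = 1.4877, H(Y|X) = 1.5378

Verification:
H(X) - H(X|Y) = 1.5245 - 1.4877 = 0.0368
H(Y) - H(Y|X) = 1.5746 - 1.5378 = 0.0368
H(X) + H(Y) - H(X,Y) = 1.5245 + 1.5746 - 3.0623 = 0.0368

All forms give I(X;Y) = 0.0368 bits. ✓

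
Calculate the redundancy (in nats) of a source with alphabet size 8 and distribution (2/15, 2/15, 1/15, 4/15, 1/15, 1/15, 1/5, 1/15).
0.1456 nats

Redundancy measures how far a source is from maximum entropy:
R = H_max - H(X)

Maximum entropy for 8 symbols: H_max = log_e(8) = 2.0794 nats
Actual entropy: H(X) = 1.9338 nats
Redundancy: R = 2.0794 - 1.9338 = 0.1456 nats

This redundancy represents potential for compression: the source could be compressed by 0.1456 nats per symbol.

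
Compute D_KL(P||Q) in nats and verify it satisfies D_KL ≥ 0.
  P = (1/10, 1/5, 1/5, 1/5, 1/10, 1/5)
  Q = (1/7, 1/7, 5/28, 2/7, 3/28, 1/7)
0.0434 nats

KL divergence satisfies the Gibbs inequality: D_KL(P||Q) ≥ 0 for all distributions P, Q.

D_KL(P||Q) = Σ p(x) log(p(x)/q(x))
Term by term:
  x=0: 1/10 × log_e[(1/10)/(1/7)] = -0.0357
  x=1: 1/5 × log_e[(1/5)/(1/7)] = 0.0673
  x=2: 1/5 × log_e[(1/5)/(5/28)] = 0.0227
  x=3: 1/5 × log_e[(1/5)/(2/7)] = -0.0713
  x=4: 1/10 × log_e[(1/10)/(3/28)] = -0.0069
  x=5: 1/5 × log_e[(1/5)/(1/7)] = 0.0673
D_KL(P||Q) = 0.0434 nats

D_KL(P||Q) = 0.0434 ≥ 0 ✓

This non-negativity is a fundamental property: relative entropy cannot be negative because it measures how different Q is from P.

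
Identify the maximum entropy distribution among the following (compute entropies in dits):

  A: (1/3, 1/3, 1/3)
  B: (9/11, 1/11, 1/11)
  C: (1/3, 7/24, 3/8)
A

For a discrete distribution over n outcomes, entropy is maximized by the uniform distribution.

Computing entropies:
H(A) = 0.4771 dits
H(B) = 0.2606 dits
H(C) = 0.4749 dits

The uniform distribution (where all probabilities equal 1/3) achieves the maximum entropy of log_10(3) = 0.4771 dits.

Distribution A has the highest entropy.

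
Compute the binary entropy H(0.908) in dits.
0.1334 dits

The binary entropy function is:
H(p) = -p log(p) - (1-p) log(1-p)

H(0.908) = -0.908 × log_10(0.908) - 0.092 × log_10(0.092)
H(0.908) = 0.1334 dits

Note: Binary entropy is maximized at p=0.5 (H=1 bit) and minimized at p=0 or p=1 (H=0).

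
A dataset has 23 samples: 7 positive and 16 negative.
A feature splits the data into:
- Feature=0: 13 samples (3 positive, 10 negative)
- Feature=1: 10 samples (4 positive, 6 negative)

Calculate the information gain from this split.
0.0239 bits

Information Gain = H(Y) - H(Y|Feature)

Before split:
P(positive) = 7/23 = 0.3043
H(Y) = 0.8865 bits

After split:
Feature=0: H = 0.7793 bits (weight = 13/23)
Feature=1: H = 0.9710 bits (weight = 10/23)
H(Y|Feature) = (13/23)×0.7793 + (10/23)×0.9710 = 0.8627 bits

Information Gain = 0.8865 - 0.8627 = 0.0239 bits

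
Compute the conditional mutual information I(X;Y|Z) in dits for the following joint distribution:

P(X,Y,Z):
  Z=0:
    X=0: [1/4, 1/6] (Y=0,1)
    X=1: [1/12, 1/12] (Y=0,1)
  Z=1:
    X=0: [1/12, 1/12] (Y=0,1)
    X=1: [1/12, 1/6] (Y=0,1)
0.0036 dits

Conditional mutual information: I(X;Y|Z) = H(X|Z) + H(Y|Z) - H(X,Y|Z)

H(Z) = 0.2950
H(X,Z) = 0.5683 → H(X|Z) = 0.2734
H(Y,Z) = 0.5898 → H(Y|Z) = 0.2948
H(X,Y,Z) = 0.8596 → H(X,Y|Z) = 0.5646

I(X;Y|Z) = 0.2734 + 0.2948 - 0.5646 = 0.0036 dits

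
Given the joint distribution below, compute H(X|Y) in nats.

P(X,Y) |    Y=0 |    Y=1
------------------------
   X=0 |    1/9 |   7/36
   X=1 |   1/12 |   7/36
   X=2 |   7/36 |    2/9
1.0725 nats

Using the chain rule: H(X|Y) = H(X,Y) - H(Y)

First, compute H(X,Y) = 1.7407 nats

Marginal P(Y) = (7/18, 11/18)
H(Y) = 0.6682 nats

H(X|Y) = H(X,Y) - H(Y) = 1.7407 - 0.6682 = 1.0725 nats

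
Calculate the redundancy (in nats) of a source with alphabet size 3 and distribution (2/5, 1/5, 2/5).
0.0437 nats

Redundancy measures how far a source is from maximum entropy:
R = H_max - H(X)

Maximum entropy for 3 symbols: H_max = log_e(3) = 1.0986 nats
Actual entropy: H(X) = 1.0549 nats
Redundancy: R = 1.0986 - 1.0549 = 0.0437 nats

This redundancy represents potential for compression: the source could be compressed by 0.0437 nats per symbol.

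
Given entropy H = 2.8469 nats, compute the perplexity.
17.2343

Perplexity is e^H (or exp(H) for natural log).

H = 2.8469 nats
Perplexity = e^2.8469 = 17.2343

Interpretation: The model's uncertainty is equivalent to choosing uniformly among 17.2 options.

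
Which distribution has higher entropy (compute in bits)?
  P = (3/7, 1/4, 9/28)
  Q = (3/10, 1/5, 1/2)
P

Computing entropies in bits:
H(P) = 1.5502
H(Q) = 1.4855

Distribution P has higher entropy.

Intuition: The distribution closer to uniform (more spread out) has higher entropy.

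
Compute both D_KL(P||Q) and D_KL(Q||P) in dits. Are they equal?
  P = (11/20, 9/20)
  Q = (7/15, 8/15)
D_KL(P||Q) = 0.0060, D_KL(Q||P) = 0.0061

KL divergence is not symmetric: D_KL(P||Q) ≠ D_KL(Q||P) in general.

D_KL(P||Q) = 0.0060 dits
D_KL(Q||P) = 0.0061 dits

No, they are not equal!

This asymmetry is why KL divergence is not a true distance metric.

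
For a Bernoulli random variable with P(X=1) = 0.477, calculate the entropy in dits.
0.3006 dits

The binary entropy function is:
H(p) = -p log(p) - (1-p) log(1-p)

H(0.477) = -0.477 × log_10(0.477) - 0.523 × log_10(0.523)
H(0.477) = 0.3006 dits

Note: Binary entropy is maximized at p=0.5 (H=1 bit) and minimized at p=0 or p=1 (H=0).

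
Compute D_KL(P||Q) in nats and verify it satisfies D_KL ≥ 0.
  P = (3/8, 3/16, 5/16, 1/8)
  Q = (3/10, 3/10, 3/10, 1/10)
0.0362 nats

KL divergence satisfies the Gibbs inequality: D_KL(P||Q) ≥ 0 for all distributions P, Q.

D_KL(P||Q) = Σ p(x) log(p(x)/q(x))
Term by term:
  x=0: 3/8 × log_e[(3/8)/(3/10)] = 0.0837
  x=1: 3/16 × log_e[(3/16)/(3/10)] = -0.0881
  x=2: 5/16 × log_e[(5/16)/(3/10)] = 0.0128
  x=3: 1/8 × log_e[(1/8)/(1/10)] = 0.0279
D_KL(P||Q) = 0.0362 nats

D_KL(P||Q) = 0.0362 ≥ 0 ✓

This non-negativity is a fundamental property: relative entropy cannot be negative because it measures how different Q is from P.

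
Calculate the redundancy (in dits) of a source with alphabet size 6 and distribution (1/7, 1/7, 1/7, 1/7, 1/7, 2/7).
0.0191 dits

Redundancy measures how far a source is from maximum entropy:
R = H_max - H(X)

Maximum entropy for 6 symbols: H_max = log_10(6) = 0.7782 dits
Actual entropy: H(X) = 0.7591 dits
Redundancy: R = 0.7782 - 0.7591 = 0.0191 dits

This redundancy represents potential for compression: the source could be compressed by 0.0191 dits per symbol.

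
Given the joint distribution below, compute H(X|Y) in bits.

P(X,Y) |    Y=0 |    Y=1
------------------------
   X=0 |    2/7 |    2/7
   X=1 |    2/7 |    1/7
0.9650 bits

Using the chain rule: H(X|Y) = H(X,Y) - H(Y)

First, compute H(X,Y) = 1.9502 bits

Marginal P(Y) = (4/7, 3/7)
H(Y) = 0.9852 bits

H(X|Y) = H(X,Y) - H(Y) = 1.9502 - 0.9852 = 0.9650 bits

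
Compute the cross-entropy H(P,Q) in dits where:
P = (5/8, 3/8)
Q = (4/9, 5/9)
0.3158 dits

Cross-entropy: H(P,Q) = -Σ p(x) log q(x)

Alternatively: H(P,Q) = H(P) + D_KL(P||Q)
H(P) = 0.2873 dits
D_KL(P||Q) = 0.0285 dits

H(P,Q) = 0.2873 + 0.0285 = 0.3158 dits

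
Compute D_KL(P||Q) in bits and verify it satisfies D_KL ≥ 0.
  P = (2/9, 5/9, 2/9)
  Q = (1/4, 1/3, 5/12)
0.1701 bits

KL divergence satisfies the Gibbs inequality: D_KL(P||Q) ≥ 0 for all distributions P, Q.

D_KL(P||Q) = Σ p(x) log(p(x)/q(x))
Term by term:
  x=0: 2/9 × log_2[(2/9)/(1/4)] = -0.0378
  x=1: 5/9 × log_2[(5/9)/(1/3)] = 0.4094
  x=2: 2/9 × log_2[(2/9)/(5/12)] = -0.2015
D_KL(P||Q) = 0.1701 bits

D_KL(P||Q) = 0.1701 ≥ 0 ✓

This non-negativity is a fundamental property: relative entropy cannot be negative because it measures how different Q is from P.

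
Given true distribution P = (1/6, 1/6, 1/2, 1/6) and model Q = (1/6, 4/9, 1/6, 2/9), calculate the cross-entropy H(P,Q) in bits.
2.2800 bits

Cross-entropy: H(P,Q) = -Σ p(x) log q(x)

Alternatively: H(P,Q) = H(P) + D_KL(P||Q)
H(P) = 1.7925 bits
D_KL(P||Q) = 0.4875 bits

H(P,Q) = 1.7925 + 0.4875 = 2.2800 bits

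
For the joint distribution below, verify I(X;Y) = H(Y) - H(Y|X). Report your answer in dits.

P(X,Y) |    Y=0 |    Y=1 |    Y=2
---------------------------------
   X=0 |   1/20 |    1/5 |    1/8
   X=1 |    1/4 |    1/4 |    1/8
I(X;Y) = 0.0191 dits

Mutual information has multiple equivalent forms:
- I(X;Y) = H(X) - H(X|Y)
- I(X;Y) = H(Y) - H(Y|X)
- I(X;Y) = H(X) + H(Y) - H(X,Y)

Computing all quantities:
H(X) = 0.2873, H(Y) = 0.4634, H(X,Y) = 0.7316
H(X|Y) = 0.2682, H(Y|X) = 0.4443

Verification:
H(X) - H(X|Y) = 0.2873 - 0.2682 = 0.0191
H(Y) - H(Y|X) = 0.4634 - 0.4443 = 0.0191
H(X) + H(Y) - H(X,Y) = 0.2873 + 0.4634 - 0.7316 = 0.0191

All forms give I(X;Y) = 0.0191 dits. ✓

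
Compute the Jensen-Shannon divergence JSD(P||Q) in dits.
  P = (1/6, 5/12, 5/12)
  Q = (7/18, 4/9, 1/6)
0.0220 dits

Jensen-Shannon divergence is:
JSD(P||Q) = 0.5 × D_KL(P||M) + 0.5 × D_KL(Q||M)
where M = 0.5 × (P + Q) is the mixture distribution.

M = 0.5 × (1/6, 5/12, 5/12) + 0.5 × (7/18, 4/9, 1/6) = (5/18, 0.430556, 7/24)

D_KL(P||M) = 0.0216 dits
D_KL(Q||M) = 0.0224 dits

JSD(P||Q) = 0.5 × 0.0216 + 0.5 × 0.0224 = 0.0220 dits

Unlike KL divergence, JSD is symmetric and bounded: 0 ≤ JSD ≤ log(2).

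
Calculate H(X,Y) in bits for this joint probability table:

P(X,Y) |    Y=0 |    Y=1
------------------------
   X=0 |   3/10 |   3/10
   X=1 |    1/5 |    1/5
1.9710 bits

Joint entropy is H(X,Y) = -Σ_{x,y} p(x,y) log p(x,y).

Summing over all non-zero entries:
H(X,Y) = -[3/10·log_2(3/10) + 3/10·log_2(3/10) + 1/5·log_2(1/5) + 1/5·log_2(1/5)]
H(X,Y) = 1.9710 bits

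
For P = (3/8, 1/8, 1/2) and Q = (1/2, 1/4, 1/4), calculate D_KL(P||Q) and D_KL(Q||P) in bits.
D_KL(P||Q) = 0.2194, D_KL(Q||P) = 0.2075

KL divergence is not symmetric: D_KL(P||Q) ≠ D_KL(Q||P) in general.

D_KL(P||Q) = 0.2194 bits
D_KL(Q||P) = 0.2075 bits

No, they are not equal!

This asymmetry is why KL divergence is not a true distance metric.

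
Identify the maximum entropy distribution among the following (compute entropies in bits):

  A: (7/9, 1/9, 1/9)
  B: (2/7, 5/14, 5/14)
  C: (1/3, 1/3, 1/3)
C

For a discrete distribution over n outcomes, entropy is maximized by the uniform distribution.

Computing entropies:
H(A) = 0.9864 bits
H(B) = 1.5774 bits
H(C) = 1.5850 bits

The uniform distribution (where all probabilities equal 1/3) achieves the maximum entropy of log_2(3) = 1.5850 bits.

Distribution C has the highest entropy.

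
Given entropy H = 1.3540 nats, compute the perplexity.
3.8729

Perplexity is e^H (or exp(H) for natural log).

H = 1.3540 nats
Perplexity = e^1.3540 = 3.8729

Interpretation: The model's uncertainty is equivalent to choosing uniformly among 3.9 options.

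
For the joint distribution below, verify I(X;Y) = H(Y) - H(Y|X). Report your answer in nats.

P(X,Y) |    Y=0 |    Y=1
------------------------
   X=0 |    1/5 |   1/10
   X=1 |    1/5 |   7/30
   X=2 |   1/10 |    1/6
I(X;Y) = 0.0267 nats

Mutual information has multiple equivalent forms:
- I(X;Y) = H(X) - H(X|Y)
- I(X;Y) = H(Y) - H(Y|X)
- I(X;Y) = H(X) + H(Y) - H(X,Y)

Computing all quantities:
H(X) = 1.0760, H(Y) = 0.6931, H(X,Y) = 1.7425
H(X|Y) = 1.0493, H(Y|X) = 0.6665

Verification:
H(X) - H(X|Y) = 1.0760 - 1.0493 = 0.0267
H(Y) - H(Y|X) = 0.6931 - 0.6665 = 0.0267
H(X) + H(Y) - H(X,Y) = 1.0760 + 0.6931 - 1.7425 = 0.0267

All forms give I(X;Y) = 0.0267 nats. ✓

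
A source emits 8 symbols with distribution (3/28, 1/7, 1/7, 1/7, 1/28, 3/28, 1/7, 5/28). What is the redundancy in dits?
0.0270 dits

Redundancy measures how far a source is from maximum entropy:
R = H_max - H(X)

Maximum entropy for 8 symbols: H_max = log_10(8) = 0.9031 dits
Actual entropy: H(X) = 0.8761 dits
Redundancy: R = 0.9031 - 0.8761 = 0.0270 dits

This redundancy represents potential for compression: the source could be compressed by 0.0270 dits per symbol.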